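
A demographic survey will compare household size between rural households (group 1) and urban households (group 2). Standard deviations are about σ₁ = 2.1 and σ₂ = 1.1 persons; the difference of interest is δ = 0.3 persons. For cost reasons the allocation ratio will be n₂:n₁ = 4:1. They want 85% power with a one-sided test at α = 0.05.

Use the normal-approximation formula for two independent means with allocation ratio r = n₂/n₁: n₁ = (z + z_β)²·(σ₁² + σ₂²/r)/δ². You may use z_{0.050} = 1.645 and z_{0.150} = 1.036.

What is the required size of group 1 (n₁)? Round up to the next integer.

n₁ = 377

n₁ = (z_α + z_β)² · (σ₁² + σ₂²/r) / δ²
   = (1.645 + 1.036)² · (2.1² + 1.1²/4) / 0.3²
   = 7.1878 · (4.41 + 0.3025) / 0.09
   = 7.1878 · 4.7125 / 0.09
   = 376.36
Round up → n₁ = 377; n₂ = r·n₁ = 4 × 377 = 1508.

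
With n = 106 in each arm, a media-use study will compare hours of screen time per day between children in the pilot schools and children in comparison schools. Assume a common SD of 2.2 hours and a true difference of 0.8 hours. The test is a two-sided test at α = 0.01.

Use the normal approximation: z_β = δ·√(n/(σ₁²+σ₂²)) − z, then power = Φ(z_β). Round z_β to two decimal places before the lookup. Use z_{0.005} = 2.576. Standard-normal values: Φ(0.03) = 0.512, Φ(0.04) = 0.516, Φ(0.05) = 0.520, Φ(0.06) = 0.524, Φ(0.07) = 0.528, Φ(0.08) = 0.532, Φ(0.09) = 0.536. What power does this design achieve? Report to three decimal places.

z_β = δ·√(n/(σ₁²+σ₂²)) − z_{α/2}
    = 0.8 · √(106/9.68) − 2.576
    = 0.8 · 3.30914 − 2.576
    = 2.6473 − 2.576 = 0.0713 → 0.07
Power = Φ(0.07) = 0.528.

Power ≈ 0.528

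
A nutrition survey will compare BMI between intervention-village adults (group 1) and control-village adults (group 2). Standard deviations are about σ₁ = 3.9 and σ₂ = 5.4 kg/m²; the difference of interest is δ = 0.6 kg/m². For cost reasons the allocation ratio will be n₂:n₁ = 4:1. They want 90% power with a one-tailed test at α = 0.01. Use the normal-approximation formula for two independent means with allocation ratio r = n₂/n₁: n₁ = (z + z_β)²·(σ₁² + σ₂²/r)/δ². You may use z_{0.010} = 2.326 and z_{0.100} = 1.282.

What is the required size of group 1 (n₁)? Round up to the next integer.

n₁ = (z_α + z_β)² · (σ₁² + σ₂²/r) / δ²
   = (2.326 + 1.282)² · (3.9² + 5.4²/4) / 0.6²
   = 13.0177 · (15.21 + 7.29) / 0.36
   = 13.0177 · 22.5 / 0.36
   = 813.60
Round up → n₁ = 814; n₂ = r·n₁ = 4 × 814 = 3256.

n₁ = 814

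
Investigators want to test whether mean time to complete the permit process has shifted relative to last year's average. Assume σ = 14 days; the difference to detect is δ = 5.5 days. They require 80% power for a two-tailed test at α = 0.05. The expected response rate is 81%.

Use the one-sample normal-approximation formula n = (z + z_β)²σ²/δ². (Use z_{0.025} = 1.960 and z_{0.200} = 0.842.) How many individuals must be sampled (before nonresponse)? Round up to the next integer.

n = (z_{α/2} + z_β)² · σ² / δ²
  = (1.960 + 0.842)² · 14² / 5.5²
  = 7.8512 · 196 / 30.25
  = 50.87
Adjust for 81% response: 50.87 / 0.81 = 62.80.
Round up → n = 63.

n = 63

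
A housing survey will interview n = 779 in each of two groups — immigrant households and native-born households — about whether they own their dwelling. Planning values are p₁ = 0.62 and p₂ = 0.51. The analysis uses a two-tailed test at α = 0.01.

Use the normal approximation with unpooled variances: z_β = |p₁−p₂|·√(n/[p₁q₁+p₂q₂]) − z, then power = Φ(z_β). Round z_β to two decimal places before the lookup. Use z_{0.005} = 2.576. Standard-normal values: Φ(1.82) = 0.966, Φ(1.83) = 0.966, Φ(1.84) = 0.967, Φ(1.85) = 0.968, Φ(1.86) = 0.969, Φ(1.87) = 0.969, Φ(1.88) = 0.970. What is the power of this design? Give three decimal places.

z_β = |p₁−p₂|·√(n/[p₁q₁+p₂q₂]) − z_{α/2}
    = 0.11 · √(779/0.4855) − 2.576
    = 0.11 · 40.0566 − 2.576
    = 4.4062 − 2.576 = 1.8302 → 1.83
Power = Φ(1.83) = 0.966.

Power ≈ 0.966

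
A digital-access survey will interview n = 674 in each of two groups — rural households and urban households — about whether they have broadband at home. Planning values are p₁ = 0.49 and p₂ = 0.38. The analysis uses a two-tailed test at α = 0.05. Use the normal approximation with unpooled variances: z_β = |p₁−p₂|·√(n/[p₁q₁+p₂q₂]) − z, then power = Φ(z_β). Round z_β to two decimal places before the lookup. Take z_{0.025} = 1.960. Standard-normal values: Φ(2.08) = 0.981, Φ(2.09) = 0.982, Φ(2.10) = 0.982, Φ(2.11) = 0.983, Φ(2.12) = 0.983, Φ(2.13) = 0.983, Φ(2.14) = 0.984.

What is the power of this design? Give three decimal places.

Power ≈ 0.984

z_β = |p₁−p₂|·√(n/[p₁q₁+p₂q₂]) − z_{α/2}
    = 0.11 · √(674/0.4855) − 1.960
    = 0.11 · 37.2594 − 1.960
    = 4.0985 − 1.960 = 2.1385 → 2.14
Power = Φ(2.14) = 0.984.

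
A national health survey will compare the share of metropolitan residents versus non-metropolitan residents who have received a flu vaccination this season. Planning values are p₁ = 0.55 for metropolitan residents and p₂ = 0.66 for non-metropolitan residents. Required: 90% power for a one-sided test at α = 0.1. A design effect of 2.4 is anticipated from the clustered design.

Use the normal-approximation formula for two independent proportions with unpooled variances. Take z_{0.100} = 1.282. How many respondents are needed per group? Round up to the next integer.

n = 616 per group

n = (z_α + z_β)² · [p₁(1−p₁) + p₂(1−p₂)] / (p₁ − p₂)²
  = (1.282 + 1.282)² · (0.55·0.45 + 0.66·0.34) / (-0.11)²
  = (2.564)² · (0.2475 + 0.2244) / 0.0121
  = 6.5741 · 0.4719 / 0.0121
  = 256.39
Design effect: 2.4 × 256.39 = 615.34.
Round up → n = 616 per group.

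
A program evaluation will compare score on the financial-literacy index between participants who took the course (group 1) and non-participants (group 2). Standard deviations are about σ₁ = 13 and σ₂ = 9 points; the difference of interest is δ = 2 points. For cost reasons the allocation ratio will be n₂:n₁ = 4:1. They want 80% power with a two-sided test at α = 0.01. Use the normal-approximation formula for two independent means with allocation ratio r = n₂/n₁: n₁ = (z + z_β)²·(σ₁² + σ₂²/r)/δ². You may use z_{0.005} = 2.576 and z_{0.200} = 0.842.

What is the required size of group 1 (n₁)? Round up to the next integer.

n₁ = (z_{α/2} + z_β)² · (σ₁² + σ₂²/r) / δ²
   = (2.576 + 0.842)² · (13² + 9²/4) / 2²
   = 11.6827 · (169 + 20.25) / 4
   = 11.6827 · 189.25 / 4
   = 552.74
Round up → n₁ = 553; n₂ = r·n₁ = 4 × 553 = 2212.

n₁ = 553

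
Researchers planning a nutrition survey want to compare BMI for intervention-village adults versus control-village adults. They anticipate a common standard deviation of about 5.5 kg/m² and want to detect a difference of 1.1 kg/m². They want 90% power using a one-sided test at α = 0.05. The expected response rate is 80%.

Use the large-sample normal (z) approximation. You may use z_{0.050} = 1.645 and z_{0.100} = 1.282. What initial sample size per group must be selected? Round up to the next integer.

n = 536 per group

n = (z_α + z_β)² · (σ₁² + σ₂²) / δ²
  = (1.645 + 1.282)² · (2·5.5² = 60.5) / 1.1²
  = 8.5673 · 60.5 / 1.21
  = 428.37
Adjust for 80% response: 428.37 / 0.80 = 535.46.
Round up → n = 536 per group.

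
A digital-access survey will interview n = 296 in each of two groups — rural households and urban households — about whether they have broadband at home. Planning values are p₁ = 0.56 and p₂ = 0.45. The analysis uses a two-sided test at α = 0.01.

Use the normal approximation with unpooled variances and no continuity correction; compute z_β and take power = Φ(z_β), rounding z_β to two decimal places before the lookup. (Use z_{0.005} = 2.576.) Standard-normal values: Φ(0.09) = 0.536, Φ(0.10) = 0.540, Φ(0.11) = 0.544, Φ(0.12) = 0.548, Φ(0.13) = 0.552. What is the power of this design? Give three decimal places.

Power ≈ 0.548

z_β = |p₁−p₂|·√(n/[p₁q₁+p₂q₂]) − z_{α/2}
    = 0.11 · √(296/0.4939) − 2.576
    = 0.11 · 24.4808 − 2.576
    = 2.6929 − 2.576 = 0.1169 → 0.12
Power = Φ(0.12) = 0.548.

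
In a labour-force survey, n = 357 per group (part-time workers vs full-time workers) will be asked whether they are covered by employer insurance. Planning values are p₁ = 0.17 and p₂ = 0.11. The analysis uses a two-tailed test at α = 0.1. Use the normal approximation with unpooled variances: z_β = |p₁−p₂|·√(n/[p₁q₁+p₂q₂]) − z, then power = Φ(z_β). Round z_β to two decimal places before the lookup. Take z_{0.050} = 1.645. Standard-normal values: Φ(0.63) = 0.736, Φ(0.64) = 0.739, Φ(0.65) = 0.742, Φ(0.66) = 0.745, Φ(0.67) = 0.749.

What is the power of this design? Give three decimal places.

z_β = |p₁−p₂|·√(n/[p₁q₁+p₂q₂]) − z_{α/2}
    = 0.06 · √(357/0.2390) − 1.645
    = 0.06 · 38.6487 − 1.645
    = 2.3189 − 1.645 = 0.6739 → 0.67
Power = Φ(0.67) = 0.749.

Power ≈ 0.749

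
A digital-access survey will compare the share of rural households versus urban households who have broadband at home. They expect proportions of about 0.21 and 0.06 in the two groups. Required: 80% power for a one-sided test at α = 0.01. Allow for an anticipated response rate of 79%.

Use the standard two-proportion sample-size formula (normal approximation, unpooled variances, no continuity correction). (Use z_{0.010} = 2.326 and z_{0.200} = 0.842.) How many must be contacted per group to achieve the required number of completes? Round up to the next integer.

n = 126 per group

n = (z_α + z_β)² · [p₁(1−p₁) + p₂(1−p₂)] / (p₁ − p₂)²
  = (2.326 + 0.842)² · (0.21·0.79 + 0.06·0.94) / (0.15)²
  = (3.168)² · (0.1659 + 0.0564) / 0.0225
  = 10.0362 · 0.2223 / 0.0225
  = 99.16
Adjust for 79% response: 99.16 / 0.79 = 125.52.
Round up → n = 126 per group.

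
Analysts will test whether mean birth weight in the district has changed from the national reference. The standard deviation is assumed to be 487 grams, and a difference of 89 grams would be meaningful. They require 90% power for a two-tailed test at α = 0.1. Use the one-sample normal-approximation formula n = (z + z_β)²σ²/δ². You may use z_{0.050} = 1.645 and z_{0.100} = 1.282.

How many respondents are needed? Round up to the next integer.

n = (z_{α/2} + z_β)² · σ² / δ²
  = (1.645 + 1.282)² · 487² / 89²
  = 8.5673 · 237169 / 7921
  = 256.52
Round up → n = 257.

n = 257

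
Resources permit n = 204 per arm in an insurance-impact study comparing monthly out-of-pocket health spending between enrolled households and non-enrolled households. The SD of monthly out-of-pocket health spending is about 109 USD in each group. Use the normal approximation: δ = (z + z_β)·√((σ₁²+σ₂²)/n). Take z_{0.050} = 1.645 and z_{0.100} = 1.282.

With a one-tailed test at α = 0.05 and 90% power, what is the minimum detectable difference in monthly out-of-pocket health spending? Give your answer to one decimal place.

Minimum detectable difference ≈ 31.6 USD

δ = (z_α + z_β) · √((σ₁²+σ₂²)/n)
  = (1.645 + 1.282) · √(23762/204)
  = 2.927 · √116.4804
  = 2.927 · 10.7926
  = 31.5900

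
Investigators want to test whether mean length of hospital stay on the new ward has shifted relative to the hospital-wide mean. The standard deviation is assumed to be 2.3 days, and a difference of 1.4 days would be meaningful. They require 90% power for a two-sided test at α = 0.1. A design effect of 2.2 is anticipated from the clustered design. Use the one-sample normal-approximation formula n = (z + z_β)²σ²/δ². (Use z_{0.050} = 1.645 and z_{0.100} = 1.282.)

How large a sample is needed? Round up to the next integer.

n = (z_{α/2} + z_β)² · σ² / δ²
  = (1.645 + 1.282)² · 2.3² / 1.4²
  = 8.5673 · 5.29 / 1.96
  = 23.12
Design effect: 2.2 × 23.12 = 50.87.
Round up → n = 51.

n = 51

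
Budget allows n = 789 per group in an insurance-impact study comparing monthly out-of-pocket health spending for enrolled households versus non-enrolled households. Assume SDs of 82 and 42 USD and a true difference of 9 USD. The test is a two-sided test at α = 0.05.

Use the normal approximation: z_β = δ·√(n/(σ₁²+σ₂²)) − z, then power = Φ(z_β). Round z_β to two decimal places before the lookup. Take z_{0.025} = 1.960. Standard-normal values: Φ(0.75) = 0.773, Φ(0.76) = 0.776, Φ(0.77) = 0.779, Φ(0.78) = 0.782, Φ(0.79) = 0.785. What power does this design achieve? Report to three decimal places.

Power ≈ 0.782

z_β = δ·√(n/(σ₁²+σ₂²)) − z_{α/2}
    = 9 · √(789/8488) − 1.960
    = 9 · 0.30488 − 1.960
    = 2.7440 − 1.960 = 0.7840 → 0.78
Power = Φ(0.78) = 0.782.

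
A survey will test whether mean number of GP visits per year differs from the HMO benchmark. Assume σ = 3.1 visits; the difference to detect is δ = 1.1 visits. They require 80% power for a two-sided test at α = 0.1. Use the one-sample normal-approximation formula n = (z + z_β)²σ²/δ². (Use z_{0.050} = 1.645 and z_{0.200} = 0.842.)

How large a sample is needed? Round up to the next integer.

n = 50

n = (z_{α/2} + z_β)² · σ² / δ²
  = (1.645 + 0.842)² · 3.1² / 1.1²
  = 6.1852 · 9.61 / 1.21
  = 49.12
Round up → n = 50.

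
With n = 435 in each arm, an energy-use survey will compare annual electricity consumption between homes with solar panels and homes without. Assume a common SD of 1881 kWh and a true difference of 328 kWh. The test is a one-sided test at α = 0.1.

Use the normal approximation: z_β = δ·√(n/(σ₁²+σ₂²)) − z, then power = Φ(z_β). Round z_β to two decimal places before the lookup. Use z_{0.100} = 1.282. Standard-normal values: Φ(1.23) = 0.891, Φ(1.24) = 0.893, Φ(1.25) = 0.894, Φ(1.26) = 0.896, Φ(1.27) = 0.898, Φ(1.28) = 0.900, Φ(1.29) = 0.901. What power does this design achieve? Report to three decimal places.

z_β = δ·√(n/(σ₁²+σ₂²)) − z_α
    = 328 · √(435/7076322) − 1.282
    = 328 · 0.00784 − 1.282
    = 2.5717 − 1.282 = 1.2897 → 1.29
Power = Φ(1.29) = 0.901.

Power ≈ 0.901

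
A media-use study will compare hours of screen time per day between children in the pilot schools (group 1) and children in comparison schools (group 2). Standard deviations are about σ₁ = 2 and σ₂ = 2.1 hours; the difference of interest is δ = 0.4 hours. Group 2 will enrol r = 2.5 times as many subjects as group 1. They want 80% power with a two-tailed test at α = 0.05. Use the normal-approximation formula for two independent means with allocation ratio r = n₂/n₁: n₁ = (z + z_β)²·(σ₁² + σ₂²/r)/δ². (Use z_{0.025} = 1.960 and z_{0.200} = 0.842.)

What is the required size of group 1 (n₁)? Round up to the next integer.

n₁ = (z_{α/2} + z_β)² · (σ₁² + σ₂²/r) / δ²
   = (1.960 + 0.842)² · (2² + 2.1²/2.5) / 0.4²
   = 7.8512 · (4 + 1.764) / 0.16
   = 7.8512 · 5.764 / 0.16
   = 282.84
Round up → n₁ = 283; n₂ = r·n₁ = 2.5 × 283 = 708.

n₁ = 283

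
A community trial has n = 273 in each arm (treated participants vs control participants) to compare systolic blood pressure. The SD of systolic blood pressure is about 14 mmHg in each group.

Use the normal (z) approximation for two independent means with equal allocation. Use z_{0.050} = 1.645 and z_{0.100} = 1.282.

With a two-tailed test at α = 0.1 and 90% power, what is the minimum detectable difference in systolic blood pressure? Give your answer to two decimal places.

Minimum detectable difference ≈ 3.51 mmHg

δ = (z_{α/2} + z_β) · √((σ₁²+σ₂²)/n)
  = (1.645 + 1.282) · √(392/273)
  = 2.927 · √1.4359
  = 2.927 · 1.1983
  = 3.5074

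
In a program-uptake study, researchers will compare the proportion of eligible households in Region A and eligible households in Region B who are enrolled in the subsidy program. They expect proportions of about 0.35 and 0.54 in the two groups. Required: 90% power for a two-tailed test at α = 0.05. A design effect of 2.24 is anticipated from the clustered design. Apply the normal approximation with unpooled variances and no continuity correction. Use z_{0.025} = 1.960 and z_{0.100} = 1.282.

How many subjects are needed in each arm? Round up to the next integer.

n = 311 per group

n = (z_{α/2} + z_β)² · [p₁(1−p₁) + p₂(1−p₂)] / (p₁ − p₂)²
  = (1.960 + 1.282)² · (0.35·0.65 + 0.54·0.46) / (-0.19)²
  = (3.242)² · (0.2275 + 0.2484) / 0.0361
  = 10.5106 · 0.4759 / 0.0361
  = 138.56
Design effect: 2.24 × 138.56 = 310.37.
Round up → n = 311 per group.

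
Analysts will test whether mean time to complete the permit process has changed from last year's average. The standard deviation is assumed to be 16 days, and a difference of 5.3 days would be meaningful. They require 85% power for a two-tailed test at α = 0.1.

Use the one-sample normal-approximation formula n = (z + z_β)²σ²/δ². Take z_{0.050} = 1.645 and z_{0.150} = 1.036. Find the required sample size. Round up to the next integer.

n = (z_{α/2} + z_β)² · σ² / δ²
  = (1.645 + 1.036)² · 16² / 5.3²
  = 7.1878 · 256 / 28.09
  = 65.51
Round up → n = 66.

n = 66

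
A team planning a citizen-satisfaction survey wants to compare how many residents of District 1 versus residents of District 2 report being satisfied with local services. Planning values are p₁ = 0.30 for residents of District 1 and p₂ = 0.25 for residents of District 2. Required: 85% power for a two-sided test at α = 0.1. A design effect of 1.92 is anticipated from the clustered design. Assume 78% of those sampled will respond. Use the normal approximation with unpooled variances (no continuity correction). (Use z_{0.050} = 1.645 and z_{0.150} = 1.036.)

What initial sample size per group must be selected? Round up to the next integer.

n = (z_{α/2} + z_β)² · [p₁(1−p₁) + p₂(1−p₂)] / (p₁ − p₂)²
  = (1.645 + 1.036)² · (0.30·0.70 + 0.25·0.75) / (0.05)²
  = (2.681)² · (0.2100 + 0.1875) / 0.0025
  = 7.1878 · 0.3975 / 0.0025
  = 1142.85
Design effect: 1.92 × 1142.85 = 2194.28.
Adjust for 78% response: 2194.28 / 0.78 = 2813.18.
Round up → n = 2814 per group.

n = 2814 per group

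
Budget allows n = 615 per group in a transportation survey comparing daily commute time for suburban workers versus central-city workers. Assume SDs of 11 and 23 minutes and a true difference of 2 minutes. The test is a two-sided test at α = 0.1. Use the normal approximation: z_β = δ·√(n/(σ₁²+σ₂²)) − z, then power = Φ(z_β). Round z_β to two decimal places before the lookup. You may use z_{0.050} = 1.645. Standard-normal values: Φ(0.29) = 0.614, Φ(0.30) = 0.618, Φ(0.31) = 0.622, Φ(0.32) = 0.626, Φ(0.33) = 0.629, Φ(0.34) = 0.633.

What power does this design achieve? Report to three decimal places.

Power ≈ 0.618

z_β = δ·√(n/(σ₁²+σ₂²)) − z_{α/2}
    = 2 · √(615/650) − 1.645
    = 2 · 0.97270 − 1.645
    = 1.9454 − 1.645 = 0.3004 → 0.30
Power = Φ(0.30) = 0.618.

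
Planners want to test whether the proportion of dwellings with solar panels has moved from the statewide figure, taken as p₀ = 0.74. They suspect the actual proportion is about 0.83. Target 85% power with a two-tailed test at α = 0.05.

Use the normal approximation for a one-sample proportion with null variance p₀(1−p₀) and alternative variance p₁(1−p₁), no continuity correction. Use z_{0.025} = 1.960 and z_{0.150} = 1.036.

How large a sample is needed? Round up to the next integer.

n = 193

n = [z_{α/2}·√(p₀q₀) + z_β·√(p₁q₁)]² / (p₁ − p₀)²
  = [1.960·√(0.74·0.26) + 1.036·√(0.83·0.17)]² / (0.09)²
  = [1.960·0.4386 + 1.036·0.3756]² / 0.0081
  = [1.2489]² / 0.0081
  = 192.56
Round up → n = 193.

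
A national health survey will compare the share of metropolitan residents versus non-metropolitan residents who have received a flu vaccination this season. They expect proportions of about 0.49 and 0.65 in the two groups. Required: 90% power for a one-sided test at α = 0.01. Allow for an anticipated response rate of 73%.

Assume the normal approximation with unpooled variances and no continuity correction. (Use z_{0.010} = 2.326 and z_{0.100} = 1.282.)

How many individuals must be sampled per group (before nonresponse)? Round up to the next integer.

n = 333 per group

n = (z_α + z_β)² · [p₁(1−p₁) + p₂(1−p₂)] / (p₁ − p₂)²
  = (2.326 + 1.282)² · (0.49·0.51 + 0.65·0.35) / (-0.16)²
  = (3.608)² · (0.2499 + 0.2275) / 0.0256
  = 13.0177 · 0.4774 / 0.0256
  = 242.76
Adjust for 73% response: 242.76 / 0.73 = 332.55.
Round up → n = 333 per group.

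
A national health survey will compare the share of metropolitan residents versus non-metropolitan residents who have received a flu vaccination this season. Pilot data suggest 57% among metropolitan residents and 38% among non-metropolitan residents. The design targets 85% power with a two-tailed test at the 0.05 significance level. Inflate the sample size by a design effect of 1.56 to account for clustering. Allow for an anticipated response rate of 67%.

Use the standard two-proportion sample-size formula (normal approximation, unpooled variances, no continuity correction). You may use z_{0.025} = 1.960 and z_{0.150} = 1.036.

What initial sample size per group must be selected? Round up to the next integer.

n = 279 per group

n = (z_{α/2} + z_β)² · [p₁(1−p₁) + p₂(1−p₂)] / (p₁ − p₂)²
  = (1.960 + 1.036)² · (0.57·0.43 + 0.38·0.62) / (0.19)²
  = (2.996)² · (0.2451 + 0.2356) / 0.0361
  = 8.9760 · 0.4807 / 0.0361
  = 119.52
Design effect: 1.56 × 119.52 = 186.46.
Adjust for 67% response: 186.46 / 0.67 = 278.29.
Round up → n = 279 per group.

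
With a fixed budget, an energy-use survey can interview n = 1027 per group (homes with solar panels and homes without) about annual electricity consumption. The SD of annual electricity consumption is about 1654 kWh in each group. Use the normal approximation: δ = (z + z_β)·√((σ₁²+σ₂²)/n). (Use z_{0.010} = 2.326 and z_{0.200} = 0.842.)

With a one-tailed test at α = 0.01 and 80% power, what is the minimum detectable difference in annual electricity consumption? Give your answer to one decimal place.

Minimum detectable difference ≈ 231.2 kWh

δ = (z_α + z_β) · √((σ₁²+σ₂²)/n)
  = (2.326 + 0.842) · √(5471432/1027)
  = 3.168 · √5327.6
  = 3.168 · 72.9903
  = 231.2333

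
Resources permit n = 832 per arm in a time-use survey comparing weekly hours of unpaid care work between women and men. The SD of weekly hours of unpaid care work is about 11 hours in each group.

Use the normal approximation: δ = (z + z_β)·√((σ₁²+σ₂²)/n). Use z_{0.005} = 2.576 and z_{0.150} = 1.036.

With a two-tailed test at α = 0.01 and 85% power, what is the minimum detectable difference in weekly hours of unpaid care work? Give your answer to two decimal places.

Minimum detectable difference ≈ 1.95 hours

δ = (z_{α/2} + z_β) · √((σ₁²+σ₂²)/n)
  = (2.576 + 1.036) · √(242/832)
  = 3.612 · √0.29087
  = 3.612 · 0.5393
  = 1.9480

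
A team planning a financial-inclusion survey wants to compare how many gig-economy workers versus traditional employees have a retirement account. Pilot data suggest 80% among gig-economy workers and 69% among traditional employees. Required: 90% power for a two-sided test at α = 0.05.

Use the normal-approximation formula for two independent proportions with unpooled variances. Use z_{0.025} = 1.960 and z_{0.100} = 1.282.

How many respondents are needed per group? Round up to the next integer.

n = 325 per group

n = (z_{α/2} + z_β)² · [p₁(1−p₁) + p₂(1−p₂)] / (p₁ − p₂)²
  = (1.960 + 1.282)² · (0.80·0.20 + 0.69·0.31) / (0.11)²
  = (3.242)² · (0.1600 + 0.2139) / 0.0121
  = 10.5106 · 0.3739 / 0.0121
  = 324.79
Round up → n = 325 per group.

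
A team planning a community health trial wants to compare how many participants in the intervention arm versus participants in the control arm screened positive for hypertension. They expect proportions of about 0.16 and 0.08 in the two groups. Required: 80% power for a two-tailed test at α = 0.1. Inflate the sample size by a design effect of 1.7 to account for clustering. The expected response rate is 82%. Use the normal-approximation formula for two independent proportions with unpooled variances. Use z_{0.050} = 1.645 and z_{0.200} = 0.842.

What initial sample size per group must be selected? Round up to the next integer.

n = (z_{α/2} + z_β)² · [p₁(1−p₁) + p₂(1−p₂)] / (p₁ − p₂)²
  = (1.645 + 0.842)² · (0.16·0.84 + 0.08·0.92) / (0.08)²
  = (2.487)² · (0.1344 + 0.0736) / 0.0064
  = 6.1852 · 0.2080 / 0.0064
  = 201.02
Design effect: 1.7 × 201.02 = 341.73.
Adjust for 82% response: 341.73 / 0.82 = 416.74.
Round up → n = 417 per group.

n = 417 per group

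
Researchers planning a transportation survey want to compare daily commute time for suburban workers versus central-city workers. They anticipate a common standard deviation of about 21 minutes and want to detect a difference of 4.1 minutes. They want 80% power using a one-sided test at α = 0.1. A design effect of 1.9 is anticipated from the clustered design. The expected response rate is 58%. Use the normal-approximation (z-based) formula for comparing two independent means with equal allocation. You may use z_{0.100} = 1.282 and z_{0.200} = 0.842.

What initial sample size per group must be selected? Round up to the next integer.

n = (z_α + z_β)² · (σ₁² + σ₂²) / δ²
  = (1.282 + 0.842)² · (2·21² = 882) / 4.1²
  = 4.5114 · 882 / 16.81
  = 236.71
Design effect: 1.9 × 236.71 = 449.74.
Adjust for 58% response: 449.74 / 0.58 = 775.42.
Round up → n = 776 per group.

n = 776 per group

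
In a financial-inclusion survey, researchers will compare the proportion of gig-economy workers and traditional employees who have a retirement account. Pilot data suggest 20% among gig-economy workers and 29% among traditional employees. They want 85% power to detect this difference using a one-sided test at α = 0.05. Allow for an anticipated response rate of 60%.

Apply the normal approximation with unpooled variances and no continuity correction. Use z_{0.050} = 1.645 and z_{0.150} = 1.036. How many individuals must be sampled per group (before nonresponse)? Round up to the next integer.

n = (z_α + z_β)² · [p₁(1−p₁) + p₂(1−p₂)] / (p₁ − p₂)²
  = (1.645 + 1.036)² · (0.20·0.80 + 0.29·0.71) / (-0.09)²
  = (2.681)² · (0.1600 + 0.2059) / 0.0081
  = 7.1878 · 0.3659 / 0.0081
  = 324.69
Adjust for 60% response: 324.69 / 0.60 = 541.15.
Round up → n = 542 per group.

n = 542 per group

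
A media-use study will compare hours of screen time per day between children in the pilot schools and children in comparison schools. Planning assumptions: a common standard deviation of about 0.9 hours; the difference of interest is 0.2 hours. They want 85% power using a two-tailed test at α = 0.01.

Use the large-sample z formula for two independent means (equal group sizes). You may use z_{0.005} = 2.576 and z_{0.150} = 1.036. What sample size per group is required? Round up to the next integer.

n = 529 per group

n = (z_{α/2} + z_β)² · (σ₁² + σ₂²) / δ²
  = (2.576 + 1.036)² · (2·0.9² = 1.62) / 0.2²
  = 13.0465 · 1.62 / 0.04
  = 528.39
Round up → n = 529 per group.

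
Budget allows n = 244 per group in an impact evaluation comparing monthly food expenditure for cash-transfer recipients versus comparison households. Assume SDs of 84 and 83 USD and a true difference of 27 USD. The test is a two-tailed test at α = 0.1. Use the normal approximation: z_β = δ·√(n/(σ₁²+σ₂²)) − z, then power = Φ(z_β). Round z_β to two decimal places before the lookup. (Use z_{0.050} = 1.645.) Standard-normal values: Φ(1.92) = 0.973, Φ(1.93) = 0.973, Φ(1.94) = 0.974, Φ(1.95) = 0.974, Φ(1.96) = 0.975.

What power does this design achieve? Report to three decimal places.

Power ≈ 0.973

z_β = δ·√(n/(σ₁²+σ₂²)) − z_{α/2}
    = 27 · √(244/13945) − 1.645
    = 27 · 0.13228 − 1.645
    = 3.5715 − 1.645 = 1.9265 → 1.93
Power = Φ(1.93) = 0.973.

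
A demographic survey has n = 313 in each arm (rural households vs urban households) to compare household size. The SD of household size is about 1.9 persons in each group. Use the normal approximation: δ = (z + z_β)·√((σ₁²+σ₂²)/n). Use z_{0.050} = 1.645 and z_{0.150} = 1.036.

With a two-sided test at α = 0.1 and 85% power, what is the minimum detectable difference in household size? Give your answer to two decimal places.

Minimum detectable difference ≈ 0.41 persons

δ = (z_{α/2} + z_β) · √((σ₁²+σ₂²)/n)
  = (1.645 + 1.036) · √(7.22/313)
  = 2.681 · √0.02307
  = 2.681 · 0.1519
  = 0.4072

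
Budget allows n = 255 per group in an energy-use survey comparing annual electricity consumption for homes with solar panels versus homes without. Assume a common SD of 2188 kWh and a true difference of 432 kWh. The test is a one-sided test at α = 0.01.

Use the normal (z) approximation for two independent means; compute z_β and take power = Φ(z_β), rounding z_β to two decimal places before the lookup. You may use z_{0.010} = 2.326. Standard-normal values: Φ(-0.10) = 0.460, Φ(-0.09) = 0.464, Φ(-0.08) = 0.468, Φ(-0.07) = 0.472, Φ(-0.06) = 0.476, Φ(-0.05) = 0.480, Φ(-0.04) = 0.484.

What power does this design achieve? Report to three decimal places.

Power ≈ 0.460

z_β = δ·√(n/(σ₁²+σ₂²)) − z_α
    = 432 · √(255/9574688) − 2.326
    = 432 · 0.00516 − 2.326
    = 2.2294 − 2.326 = -0.0966 → -0.10
Power = Φ(-0.10) = 0.460.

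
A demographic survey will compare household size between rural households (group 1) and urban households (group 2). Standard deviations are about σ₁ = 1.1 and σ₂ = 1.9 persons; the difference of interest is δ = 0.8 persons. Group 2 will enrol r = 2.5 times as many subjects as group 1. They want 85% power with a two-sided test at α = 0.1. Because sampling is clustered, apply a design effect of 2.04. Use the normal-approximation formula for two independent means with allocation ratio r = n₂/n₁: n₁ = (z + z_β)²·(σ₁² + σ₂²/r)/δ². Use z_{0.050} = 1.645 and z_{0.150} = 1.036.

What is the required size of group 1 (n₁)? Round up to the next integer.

n₁ = (z_{α/2} + z_β)² · (σ₁² + σ₂²/r) / δ²
   = (1.645 + 1.036)² · (1.1² + 1.9²/2.5) / 0.8²
   = 7.1878 · (1.21 + 1.444) / 0.64
   = 7.1878 · 2.654 / 0.64
   = 29.81
Design effect: 2.04 × 29.81 = 60.81.
Round up → n₁ = 61; n₂ = r·n₁ = 2.5 × 61 = 153.

n₁ = 61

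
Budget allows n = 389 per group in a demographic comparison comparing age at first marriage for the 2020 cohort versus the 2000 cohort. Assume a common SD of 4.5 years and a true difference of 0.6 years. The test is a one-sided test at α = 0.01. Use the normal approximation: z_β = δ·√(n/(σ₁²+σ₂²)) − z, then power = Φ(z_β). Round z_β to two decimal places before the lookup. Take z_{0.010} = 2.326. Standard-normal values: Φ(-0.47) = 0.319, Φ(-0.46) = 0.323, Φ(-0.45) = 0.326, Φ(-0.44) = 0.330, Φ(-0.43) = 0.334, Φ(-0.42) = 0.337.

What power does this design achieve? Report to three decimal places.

Power ≈ 0.319

z_β = δ·√(n/(σ₁²+σ₂²)) − z_α
    = 0.6 · √(389/40.5) − 2.326
    = 0.6 · 3.09918 − 2.326
    = 1.8595 − 2.326 = -0.4665 → -0.47
Power = Φ(-0.47) = 0.319.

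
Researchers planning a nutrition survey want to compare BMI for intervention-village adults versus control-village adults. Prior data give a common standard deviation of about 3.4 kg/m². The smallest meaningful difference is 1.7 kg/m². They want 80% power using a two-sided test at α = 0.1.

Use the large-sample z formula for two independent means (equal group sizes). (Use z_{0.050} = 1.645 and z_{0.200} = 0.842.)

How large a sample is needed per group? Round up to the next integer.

n = 50 per group

n = (z_{α/2} + z_β)² · (σ₁² + σ₂²) / δ²
  = (1.645 + 0.842)² · (2·3.4² = 23.12) / 1.7²
  = 6.1852 · 23.12 / 2.89
  = 49.48
Round up → n = 50 per group.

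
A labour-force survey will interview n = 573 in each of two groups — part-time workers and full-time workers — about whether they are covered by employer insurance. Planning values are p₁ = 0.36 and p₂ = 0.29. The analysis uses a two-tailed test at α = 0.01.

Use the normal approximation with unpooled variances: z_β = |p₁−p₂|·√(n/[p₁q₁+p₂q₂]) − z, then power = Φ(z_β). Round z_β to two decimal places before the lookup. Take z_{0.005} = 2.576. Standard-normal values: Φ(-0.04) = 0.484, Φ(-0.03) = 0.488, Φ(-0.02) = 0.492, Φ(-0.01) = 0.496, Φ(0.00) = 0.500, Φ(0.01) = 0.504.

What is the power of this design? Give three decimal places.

Power ≈ 0.484

z_β = |p₁−p₂|·√(n/[p₁q₁+p₂q₂]) − z_{α/2}
    = 0.07 · √(573/0.4363) − 2.576
    = 0.07 · 36.2397 − 2.576
    = 2.5368 − 2.576 = -0.0392 → -0.04
Power = Φ(-0.04) = 0.484.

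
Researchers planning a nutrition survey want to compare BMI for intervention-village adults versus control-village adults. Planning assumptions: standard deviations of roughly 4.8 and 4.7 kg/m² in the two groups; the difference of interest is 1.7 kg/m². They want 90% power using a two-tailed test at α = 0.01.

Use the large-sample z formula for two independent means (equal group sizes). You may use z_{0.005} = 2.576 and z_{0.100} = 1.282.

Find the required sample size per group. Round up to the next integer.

n = (z_{α/2} + z_β)² · (σ₁² + σ₂²) / δ²
  = (2.576 + 1.282)² · (4.8² + 4.7² = 45.13) / 1.7²
  = 14.8842 · 45.13 / 2.89
  = 232.43
Round up → n = 233 per group.

n = 233 per group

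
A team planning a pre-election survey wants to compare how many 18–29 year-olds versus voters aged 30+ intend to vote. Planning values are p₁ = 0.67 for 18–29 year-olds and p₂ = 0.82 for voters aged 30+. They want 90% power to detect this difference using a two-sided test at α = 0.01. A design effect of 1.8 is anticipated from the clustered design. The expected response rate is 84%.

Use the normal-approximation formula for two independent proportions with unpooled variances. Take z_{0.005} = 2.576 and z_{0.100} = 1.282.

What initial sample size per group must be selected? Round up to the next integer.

n = (z_{α/2} + z_β)² · [p₁(1−p₁) + p₂(1−p₂)] / (p₁ − p₂)²
  = (2.576 + 1.282)² · (0.67·0.33 + 0.82·0.18) / (-0.15)²
  = (3.858)² · (0.2211 + 0.1476) / 0.0225
  = 14.8842 · 0.3687 / 0.0225
  = 243.90
Design effect: 1.8 × 243.90 = 439.02.
Adjust for 84% response: 439.02 / 0.84 = 522.65.
Round up → n = 523 per group.

n = 523 per group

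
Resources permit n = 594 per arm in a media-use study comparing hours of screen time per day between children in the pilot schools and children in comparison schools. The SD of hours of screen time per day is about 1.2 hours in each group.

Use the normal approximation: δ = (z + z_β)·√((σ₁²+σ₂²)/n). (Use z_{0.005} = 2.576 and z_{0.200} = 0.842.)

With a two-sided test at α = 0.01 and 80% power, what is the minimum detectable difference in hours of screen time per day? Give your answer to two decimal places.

Minimum detectable difference ≈ 0.24 hours

δ = (z_{α/2} + z_β) · √((σ₁²+σ₂²)/n)
  = (2.576 + 0.842) · √(2.88/594)
  = 3.418 · √0.00485
  = 3.418 · 0.0696
  = 0.2380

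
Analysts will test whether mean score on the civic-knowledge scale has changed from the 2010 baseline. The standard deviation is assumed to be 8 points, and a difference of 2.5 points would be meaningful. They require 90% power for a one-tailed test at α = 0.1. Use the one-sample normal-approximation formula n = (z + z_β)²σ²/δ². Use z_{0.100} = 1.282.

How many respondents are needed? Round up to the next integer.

n = (z_α + z_β)² · σ² / δ²
  = (1.282 + 1.282)² · 8² / 2.5²
  = 6.5741 · 64 / 6.25
  = 67.32
Round up → n = 68.

n = 68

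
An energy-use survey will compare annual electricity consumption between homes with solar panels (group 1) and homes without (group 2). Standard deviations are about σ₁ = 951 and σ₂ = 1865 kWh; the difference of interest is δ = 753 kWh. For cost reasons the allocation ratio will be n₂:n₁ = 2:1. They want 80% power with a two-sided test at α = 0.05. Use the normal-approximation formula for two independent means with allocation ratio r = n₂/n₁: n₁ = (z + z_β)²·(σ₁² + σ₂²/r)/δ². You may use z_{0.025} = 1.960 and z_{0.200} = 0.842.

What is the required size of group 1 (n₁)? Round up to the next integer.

n₁ = 37

n₁ = (z_{α/2} + z_β)² · (σ₁² + σ₂²/r) / δ²
   = (1.960 + 0.842)² · (951² + 1865²/2) / 753²
   = 7.8512 · (904401 + 1739112.5) / 567009
   = 7.8512 · 2643513.5 / 567009
   = 36.60
Round up → n₁ = 37; n₂ = r·n₁ = 2 × 37 = 74.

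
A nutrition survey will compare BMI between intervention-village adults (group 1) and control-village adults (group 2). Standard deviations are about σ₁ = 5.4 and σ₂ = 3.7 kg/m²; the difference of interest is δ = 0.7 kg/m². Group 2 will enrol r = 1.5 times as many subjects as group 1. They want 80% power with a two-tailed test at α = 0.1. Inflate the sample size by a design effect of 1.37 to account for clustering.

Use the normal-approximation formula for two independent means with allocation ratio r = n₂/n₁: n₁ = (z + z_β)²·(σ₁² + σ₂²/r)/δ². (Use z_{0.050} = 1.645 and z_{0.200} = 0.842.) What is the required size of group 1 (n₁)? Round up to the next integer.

n₁ = 663

n₁ = (z_{α/2} + z_β)² · (σ₁² + σ₂²/r) / δ²
   = (1.645 + 0.842)² · (5.4² + 3.7²/1.5) / 0.7²
   = 6.1852 · (29.16 + 9.1267) / 0.49
   = 6.1852 · 38.2867 / 0.49
   = 483.28
Design effect: 1.37 × 483.28 = 662.10.
Round up → n₁ = 663; n₂ = r·n₁ = 1.5 × 663 = 995.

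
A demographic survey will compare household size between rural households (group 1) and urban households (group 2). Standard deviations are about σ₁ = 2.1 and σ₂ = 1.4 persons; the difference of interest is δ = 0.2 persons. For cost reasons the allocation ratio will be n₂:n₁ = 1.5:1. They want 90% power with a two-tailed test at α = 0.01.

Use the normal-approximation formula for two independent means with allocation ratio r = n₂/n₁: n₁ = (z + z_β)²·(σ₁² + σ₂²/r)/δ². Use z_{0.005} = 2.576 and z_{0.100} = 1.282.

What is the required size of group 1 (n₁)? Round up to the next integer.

n₁ = (z_{α/2} + z_β)² · (σ₁² + σ₂²/r) / δ²
   = (2.576 + 1.282)² · (2.1² + 1.4²/1.5) / 0.2²
   = 14.8842 · (4.41 + 1.3067) / 0.04
   = 14.8842 · 5.7167 / 0.04
   = 2127.20
Round up → n₁ = 2128; n₂ = r·n₁ = 1.5 × 2128 = 3192.

n₁ = 2128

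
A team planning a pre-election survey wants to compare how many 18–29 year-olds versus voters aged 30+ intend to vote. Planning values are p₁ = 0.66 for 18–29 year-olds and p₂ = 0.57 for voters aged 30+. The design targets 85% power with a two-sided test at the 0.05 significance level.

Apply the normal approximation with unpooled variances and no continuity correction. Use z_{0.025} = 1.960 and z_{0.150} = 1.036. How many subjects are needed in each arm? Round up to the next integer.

n = 521 per group

n = (z_{α/2} + z_β)² · [p₁(1−p₁) + p₂(1−p₂)] / (p₁ − p₂)²
  = (1.960 + 1.036)² · (0.66·0.34 + 0.57·0.43) / (0.09)²
  = (2.996)² · (0.2244 + 0.2451) / 0.0081
  = 8.9760 · 0.4695 / 0.0081
  = 520.28
Round up → n = 521 per group.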